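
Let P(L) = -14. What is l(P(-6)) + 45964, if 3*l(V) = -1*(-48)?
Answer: 45980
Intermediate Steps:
l(V) = 16 (l(V) = (-1*(-48))/3 = (⅓)*48 = 16)
l(P(-6)) + 45964 = 16 + 45964 = 45980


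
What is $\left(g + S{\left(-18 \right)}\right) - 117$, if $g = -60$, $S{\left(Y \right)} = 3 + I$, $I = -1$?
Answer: $-175$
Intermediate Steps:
$S{\left(Y \right)} = 2$ ($S{\left(Y \right)} = 3 - 1 = 2$)
$\left(g + S{\left(-18 \right)}\right) - 117 = \left(-60 + 2\right) - 117 = -58 - 117 = -175$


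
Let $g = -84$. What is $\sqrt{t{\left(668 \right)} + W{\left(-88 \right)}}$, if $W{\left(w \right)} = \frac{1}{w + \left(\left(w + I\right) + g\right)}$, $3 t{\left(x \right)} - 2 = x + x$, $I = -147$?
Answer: $\frac{27 \sqrt{101343}}{407} \approx 21.119$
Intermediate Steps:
$t{\left(x \right)} = \frac{2}{3} + \frac{2 x}{3}$ ($t{\left(x \right)} = \frac{2}{3} + \frac{x + x}{3} = \frac{2}{3} + \frac{2 x}{3}$)
$W{\left(w \right)} = \frac{1}{-231 + 2 w}$ ($W{\left(w \right)} = \frac{1}{w + \left(\left(w - 147\right) - 84\right)} = \frac{1}{w + \left(\left(-147 + w\right) - 84\right)} = \frac{1}{w + \left(-231 + w\right)} = \frac{1}{-231 + 2 w}$)
$\sqrt{t{\left(668 \right)} + W{\left(-88 \right)}} = \sqrt{\left(\frac{2}{3} + \frac{2}{3} \cdot 668\right) + \frac{1}{-231 + 2 \left(-88\right)}} = \sqrt{\left(\frac{2}{3} + \frac{1336}{3}\right) + \frac{1}{-231 - 176}} = \sqrt{446 + \frac{1}{-407}} = \sqrt{446 - \frac{1}{407}} = \sqrt{\frac{181521}{407}} = \frac{27 \sqrt{101343}}{407}$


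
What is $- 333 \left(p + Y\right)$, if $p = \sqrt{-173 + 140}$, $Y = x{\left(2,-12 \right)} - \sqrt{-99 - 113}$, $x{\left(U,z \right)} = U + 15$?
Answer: $-5661 - 333 i \sqrt{33} + 666 i \sqrt{53} \approx -5661.0 + 2935.6 i$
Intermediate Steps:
$x{\left(U,z \right)} = 15 + U$
$Y = 17 - 2 i \sqrt{53}$ ($Y = \left(15 + 2\right) - \sqrt{-99 - 113} = 17 - \sqrt{-212} = 17 - 2 i \sqrt{53} \approx 17.0 - 14.56 i$)
$p = i \sqrt{33}$ ($p = \sqrt{-33} = i \sqrt{33} \approx 5.7446 i$)
$- 333 \left(p + Y\right) = - 333 \left(i \sqrt{33} + \left(17 - 2 i \sqrt{53}\right)\right) = - 333 \left(17 + i \sqrt{33} - 2 i \sqrt{53}\right) = -5661 - 333 i \sqrt{33} + 666 i \sqrt{53}$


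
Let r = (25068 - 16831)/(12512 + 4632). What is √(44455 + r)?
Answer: 11*√26996301062/8572 ≈ 210.84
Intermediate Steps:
r = 8237/17144 ≈ 0.48046
√(44455 + r) = √(44455 + 8237/17144) = √(762144757/17144) = 11*√26996301062/8572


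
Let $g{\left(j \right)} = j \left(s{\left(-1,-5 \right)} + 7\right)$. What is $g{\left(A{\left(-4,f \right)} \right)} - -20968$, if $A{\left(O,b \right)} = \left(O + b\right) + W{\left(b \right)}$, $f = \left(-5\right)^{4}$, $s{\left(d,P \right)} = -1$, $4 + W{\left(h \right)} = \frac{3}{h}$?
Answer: $\frac{15418768}{625} \approx 24670.0$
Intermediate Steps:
$W{\left(h \right)} = -4 + \frac{3}{h}$
$f = 625$
$A{\left(O,b \right)} = -4 + O + b + \frac{3}{b}$ ($A{\left(O,b \right)} = \left(O + b\right) - \left(4 - \frac{3}{b}\right) = -4 + O + b + \frac{3}{b}$)
$g{\left(j \right)} = 6 j$ ($g{\left(j \right)} = j \left(-1 + 7\right) = j 6 = 6 j$)
$g{\left(A{\left(-4,f \right)} \right)} - -20968 = 6 \left(-4 - 4 + 625 + \frac{3}{625}\right) - -20968 = 6 \left(-4 - 4 + 625 + 3 \cdot \frac{1}{625}\right) + 20968 = 6 \left(-4 - 4 + 625 + \frac{3}{625}\right) + 20968 = 6 \cdot \frac{385628}{625} + 20968 = \frac{2313768}{625} + 20968 = \frac{15418768}{625}$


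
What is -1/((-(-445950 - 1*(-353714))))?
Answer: -1/92236 ≈ -1.0842e-5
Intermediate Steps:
-1/((-(-445950 - 1*(-353714)))) = -1/((-(-445950 + 353714))) = -1/((-1*(-92236))) = -1/92236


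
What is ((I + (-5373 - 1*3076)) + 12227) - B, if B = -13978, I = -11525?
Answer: 6231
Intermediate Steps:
((I + (-5373 - 1*3076)) + 12227) - B = ((-11525 + (-5373 - 1*3076)) + 12227) - 1*(-13978) = ((-11525 + (-5373 - 3076)) + 12227) + 13978 = ((-11525 - 8449) + 12227) + 13978 = (-19974 + 12227) + 13978 = -7747 + 13978 = 6231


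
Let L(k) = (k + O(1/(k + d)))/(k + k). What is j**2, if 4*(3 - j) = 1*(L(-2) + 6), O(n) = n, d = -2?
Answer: 7569/4096 ≈ 1.8479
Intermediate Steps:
L(k) = (k + 1/(-2 + k))/(2*k) (L(k) = (k + 1/(k - 2))/(k + k) = (k + 1/(-2 + k))/((2*k)) = (k + 1/(-2 + k))*(1/(2*k)) = (k + 1/(-2 + k))/(2*k))
j = 87/64 (j = 3 - ((1/2)*(1 - 2*(-2 - 2))/(-2*(-2 - 2)) + 6)/4 = 3 - ((1/2)*(-1/2)*(1 - 2*(-4))/(-4) + 6)/4 = 3 - ((1/2)*(-1/2)*(-1/4)*(1 + 8) + 6)/4 = 3 - ((1/2)*(-1/2)*(-1/4)*9 + 6)/4 = 3 - (9/16 + 6)/4 = 3 - 105/(4*16) = 3 - 1/4*105/16 = 3 - 105/64 = 87/64 ≈ 1.3594)
j**2 = (87/64)**2 = 7569/4096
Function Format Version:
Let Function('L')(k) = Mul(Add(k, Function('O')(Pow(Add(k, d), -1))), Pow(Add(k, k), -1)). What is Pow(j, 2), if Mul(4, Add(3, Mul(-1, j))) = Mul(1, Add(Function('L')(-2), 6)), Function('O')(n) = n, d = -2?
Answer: Rational(7569, 4096) ≈ 1.8479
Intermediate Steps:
Function('L')(k) = Mul(Rational(1, 2), Pow(k, -1), Add(k, Pow(Add(-2, k), -1))) (Function('L')(k) = Mul(Add(k, Pow(Add(k, -2), -1)), Pow(Add(k, k), -1)) = Mul(Add(k, Pow(Add(-2, k), -1)), Pow(Mul(2, k), -1)) = Mul(Add(k, Pow(Add(-2, k), -1)), Mul(Rational(1, 2), Pow(k, -1))) = Mul(Rational(1, 2), Pow(k, -1), Add(k, Pow(Add(-2, k), -1))))
j = Rational(87, 64) (j = Add(3, Mul(Rational(-1, 4), Mul(1, Add(Mul(Rational(1, 2), Pow(-2, -1), Pow(Add(-2, -2), -1), Add(1, Mul(-2, Add(-2, -2)))), 6)))) = Add(3, Mul(Rational(-1, 4), Mul(1, Add(Mul(Rational(1, 2), Rational(-1, 2), Pow(-4, -1), Add(1, Mul(-2, -4))), 6)))) = Add(3, Mul(Rational(-1, 4), Mul(1, Add(Mul(Rational(1, 2), Rational(-1, 2), Rational(-1, 4), Add(1, 8)), 6)))) = Add(3, Mul(Rational(-1, 4), Mul(1, Add(Mul(Rational(1, 2), Rational(-1, 2), Rational(-1, 4), 9), 6)))) = Add(3, Mul(Rational(-1, 4), Mul(1, Add(Rational(9, 16), 6)))) = Add(3, Mul(Rational(-1, 4), Mul(1, Rational(105, 16)))) = Add(3, Mul(Rational(-1, 4), Rational(105, 16))) = Add(3, Rational(-105, 64)) = Rational(87, 64) ≈ 1.3594)
Pow(j, 2) = Pow(Rational(87, 64), 2) = Rational(7569, 4096)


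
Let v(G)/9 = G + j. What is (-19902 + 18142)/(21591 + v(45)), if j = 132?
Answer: -110/1449 ≈ -0.075914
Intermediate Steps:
v(G) = 1188 + 9*G (v(G) = 9*(G + 132) = 9*(132 + G) = 1188 + 9*G)
(-19902 + 18142)/(21591 + v(45)) = (-19902 + 18142)/(21591 + (1188 + 9*45)) = -1760/(21591 + (1188 + 405)) = -1760/(21591 + 1593) = -1760/23184 = -1760*1/23184 = -110/1449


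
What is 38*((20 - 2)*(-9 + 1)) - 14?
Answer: -5486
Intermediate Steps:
38*((20 - 2)*(-9 + 1)) - 14 = 38*(18*(-8)) - 14 = 38*(-144) - 14 = -5472 - 14 = -5486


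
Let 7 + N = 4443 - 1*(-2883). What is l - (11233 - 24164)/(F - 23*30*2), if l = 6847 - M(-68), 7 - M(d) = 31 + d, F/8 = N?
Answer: 388954047/57172 ≈ 6803.2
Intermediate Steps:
N = 7319 (N = -7 + (4443 - 1*(-2883)) = -7 + (4443 + 2883) = -7 + 7326 = 7319)
F = 58552 (F = 8*7319 = 58552)
M(d) = -24 - d (M(d) = 7 - (31 + d) = 7 + (-31 - d) = -24 - d)
l = 6803 (l = 6847 - (-24 - 1*(-68)) = 6847 - (-24 + 68) = 6847 - 1*44 = 6847 - 44 = 6803)
l - (11233 - 24164)/(F - 23*30*2) = 6803 - (11233 - 24164)/(58552 - 23*30*2) = 6803 - (-12931)/(58552 - 690*2) = 6803 - (-12931)/(58552 - 1380) = 6803 - (-12931)/57172 = 6803 - 1*(-12931/57172) = 6803 + 12931/57172 = 388954047/57172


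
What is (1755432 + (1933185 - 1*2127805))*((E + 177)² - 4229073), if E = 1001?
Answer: -4434874047868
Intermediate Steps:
(1755432 + (1933185 - 1*2127805))*((E + 177)² - 4229073) = (1755432 + (1933185 - 1*2127805))*((1001 + 177)² - 4229073) = (1755432 + (1933185 - 2127805))*(1178² - 4229073) = (1755432 - 194620)*(1387684 - 4229073) = 1560812*(-2841389) = -4434874047868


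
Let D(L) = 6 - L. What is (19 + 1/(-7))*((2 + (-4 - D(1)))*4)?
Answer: -528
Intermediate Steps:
(19 + 1/(-7))*((2 + (-4 - D(1)))*4) = (19 + 1/(-7))*((2 + (-4 - (6 - 1*1)))*4) = (19 - ⅐)*((2 + (-4 - (6 - 1)))*4) = 132*((2 + (-4 - 1*5))*4)/7 = 132*((2 + (-4 - 5))*4)/7 = 132*((2 - 9)*4)/7 = 132*(-7*4)/7 = (132/7)*(-28) = -528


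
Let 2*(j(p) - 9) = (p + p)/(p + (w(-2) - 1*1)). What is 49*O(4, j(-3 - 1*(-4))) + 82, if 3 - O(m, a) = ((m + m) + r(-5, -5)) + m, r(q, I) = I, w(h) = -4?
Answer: -114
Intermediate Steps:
j(p) = 9 + p/(-5 + p) (j(p) = 9 + ((p + p)/(p + (-4 - 1*1)))/2 = 9 + ((2*p)/(p + (-4 - 1)))/2 = 9 + ((2*p)/(p - 5))/2 = 9 + ((2*p)/(-5 + p))/2 = 9 + (2*p/(-5 + p))/2 = 9 + p/(-5 + p))
O(m, a) = 8 - 3*m (O(m, a) = 3 - (((m + m) - 5) + m) = 3 - ((2*m - 5) + m) = 3 - ((-5 + 2*m) + m) = 3 - (-5 + 3*m) = 3 + (5 - 3*m) = 8 - 3*m)
49*O(4, j(-3 - 1*(-4))) + 82 = 49*(8 - 3*4) + 82 = 49*(8 - 12) + 82 = 49*(-4) + 82 = -196 + 82 = -114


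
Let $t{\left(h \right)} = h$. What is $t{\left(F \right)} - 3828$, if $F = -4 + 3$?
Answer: $-3829$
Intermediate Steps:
$F = -1$
$t{\left(F \right)} - 3828 = -1 - 3828 = -3829$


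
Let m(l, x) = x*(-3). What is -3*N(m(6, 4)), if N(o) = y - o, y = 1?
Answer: -39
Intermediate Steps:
m(l, x) = -3*x
N(o) = 1 - o
-3*N(m(6, 4)) = -3*(1 - (-3)*4) = -3*(1 - 1*(-12)) = -3*(1 + 12) = -3*13 = -39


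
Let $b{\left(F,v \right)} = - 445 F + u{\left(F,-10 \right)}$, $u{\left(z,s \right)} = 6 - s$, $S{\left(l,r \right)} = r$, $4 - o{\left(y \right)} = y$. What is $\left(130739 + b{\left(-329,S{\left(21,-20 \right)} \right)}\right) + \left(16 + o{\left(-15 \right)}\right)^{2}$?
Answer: $278385$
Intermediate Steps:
$o{\left(y \right)} = 4 - y$
$b{\left(F,v \right)} = 16 - 445 F$ ($b{\left(F,v \right)} = - 445 F + \left(6 - -10\right) = - 445 F + \left(6 + 10\right) = - 445 F + 16 = 16 - 445 F$)
$\left(130739 + b{\left(-329,S{\left(21,-20 \right)} \right)}\right) + \left(16 + o{\left(-15 \right)}\right)^{2} = \left(130739 + \left(16 - -146405\right)\right) + \left(16 + \left(4 - -15\right)\right)^{2} = \left(130739 + \left(16 + 146405\right)\right) + \left(16 + \left(4 + 15\right)\right)^{2} = \left(130739 + 146421\right) + \left(16 + 19\right)^{2} = 277160 + 35^{2} = 277160 + 1225 = 278385$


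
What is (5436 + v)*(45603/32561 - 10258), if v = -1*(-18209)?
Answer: -7896605617075/32561 ≈ -2.4252e+8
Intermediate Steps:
v = 18209
(5436 + v)*(45603/32561 - 10258) = (5436 + 18209)*(45603/32561 - 10258) = 23645*(45603*(1/32561) - 10258) = 23645*(45603/32561 - 10258) = 23645*(-333965135/32561) = -7896605617075/32561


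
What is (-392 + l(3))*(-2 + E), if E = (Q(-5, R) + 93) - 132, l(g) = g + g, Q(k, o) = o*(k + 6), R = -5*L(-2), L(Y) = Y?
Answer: 11966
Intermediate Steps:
R = 10 (R = -5*(-2) = 10)
Q(k, o) = o*(6 + k)
l(g) = 2*g
E = -29 (E = (10*(6 - 5) + 93) - 132 = (10*1 + 93) - 132 = (10 + 93) - 132 = 103 - 132 = -29)
(-392 + l(3))*(-2 + E) = (-392 + 2*3)*(-2 - 29) = (-392 + 6)*(-31) = -386*(-31) = 11966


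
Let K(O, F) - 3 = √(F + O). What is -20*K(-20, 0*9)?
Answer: -60 - 40*I*√5 ≈ -60.0 - 89.443*I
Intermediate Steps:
K(O, F) = 3 + √(F + O)
-20*K(-20, 0*9) = -20*(3 + √(0*9 - 20)) = -20*(3 + √(0 - 20)) = -20*(3 + √(-20)) = -20*(3 + 2*I*√5) = -60 - 40*I*√5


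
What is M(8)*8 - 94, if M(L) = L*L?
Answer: 418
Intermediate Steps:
M(L) = L²
M(8)*8 - 94 = 8²*8 - 94 = 64*8 - 94 = 512 - 94 = 418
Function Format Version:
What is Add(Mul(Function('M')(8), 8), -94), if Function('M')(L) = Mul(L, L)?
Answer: 418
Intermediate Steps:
Function('M')(L) = Pow(L, 2)
Add(Mul(Function('M')(8), 8), -94) = Add(Mul(Pow(8, 2), 8), -94) = Add(Mul(64, 8), -94) = Add(512, -94) = 418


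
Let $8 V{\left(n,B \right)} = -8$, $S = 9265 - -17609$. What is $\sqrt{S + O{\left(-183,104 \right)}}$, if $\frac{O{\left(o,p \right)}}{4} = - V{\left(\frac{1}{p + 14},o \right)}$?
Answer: $\sqrt{26878} \approx 163.95$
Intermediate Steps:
$S = 26874$ ($S = 9265 + 17609 = 26874$)
$V{\left(n,B \right)} = -1$ ($V{\left(n,B \right)} = \frac{1}{8} \left(-8\right) = -1$)
$O{\left(o,p \right)} = 4$ ($O{\left(o,p \right)} = 4 \left(\left(-1\right) \left(-1\right)\right) = 4 \cdot 1 = 4$)
$\sqrt{S + O{\left(-183,104 \right)}} = \sqrt{26874 + 4} = \sqrt{26878}$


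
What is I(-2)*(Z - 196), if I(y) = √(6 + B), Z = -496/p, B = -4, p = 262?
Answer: -25924*√2/131 ≈ -279.86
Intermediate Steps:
Z = -248/131 (Z = -496/262 = -496*1/262 = -248/131 ≈ -1.8931)
I(y) = √2 (I(y) = √(6 - 4) = √2)
I(-2)*(Z - 196) = √2*(-248/131 - 196) = √2*(-25924/131) = -25924*√2/131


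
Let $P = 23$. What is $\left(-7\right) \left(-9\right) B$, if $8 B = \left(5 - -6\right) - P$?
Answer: $- \frac{189}{2} \approx -94.5$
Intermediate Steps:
$B = - \frac{3}{2}$ ($B = \frac{\left(5 - -6\right) - 23}{8} = \frac{\left(5 + 6\right) - 23}{8} = \frac{11 - 23}{8} = \frac{1}{8} \left(-12\right) = - \frac{3}{2} \approx -1.5$)
$\left(-7\right) \left(-9\right) B = \left(-7\right) \left(-9\right) \left(- \frac{3}{2}\right) = 63 \left(- \frac{3}{2}\right) = - \frac{189}{2}$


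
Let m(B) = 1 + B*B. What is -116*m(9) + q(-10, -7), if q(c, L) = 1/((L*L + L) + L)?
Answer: -332919/35 ≈ -9512.0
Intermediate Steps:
m(B) = 1 + B²
q(c, L) = 1/(L² + 2*L) (q(c, L) = 1/((L² + L) + L) = 1/((L + L²) + L) = 1/(L² + 2*L))
-116*m(9) + q(-10, -7) = -116*(1 + 9²) + 1/((-7)*(2 - 7)) = -116*(1 + 81) - ⅐/(-5) = -116*82 - ⅐*(-⅕) = -9512 + 1/35 = -332919/35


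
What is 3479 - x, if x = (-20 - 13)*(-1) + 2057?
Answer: 1389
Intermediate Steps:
x = 2090 (x = -33*(-1) + 2057 = 33 + 2057 = 2090)
3479 - x = 3479 - 1*2090 = 3479 - 2090 = 1389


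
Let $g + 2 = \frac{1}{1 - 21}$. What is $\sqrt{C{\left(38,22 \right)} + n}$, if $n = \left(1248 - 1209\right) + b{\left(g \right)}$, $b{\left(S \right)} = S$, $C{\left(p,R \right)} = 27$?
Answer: $\frac{\sqrt{6395}}{10} \approx 7.9969$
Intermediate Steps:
$g = - \frac{41}{20}$ ($g = -2 + \frac{1}{1 - 21} = -2 + \frac{1}{-20} = -2 - \frac{1}{20} = - \frac{41}{20} \approx -2.05$)
$n = \frac{739}{20}$ ($n = \left(1248 - 1209\right) - \frac{41}{20} = 39 - \frac{41}{20} = \frac{739}{20} \approx 36.95$)
$\sqrt{C{\left(38,22 \right)} + n} = \sqrt{27 + \frac{739}{20}} = \sqrt{\frac{1279}{20}} = \frac{\sqrt{6395}}{10}$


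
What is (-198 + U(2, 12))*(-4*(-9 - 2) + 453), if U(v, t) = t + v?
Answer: -91448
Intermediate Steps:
(-198 + U(2, 12))*(-4*(-9 - 2) + 453) = (-198 + (12 + 2))*(-4*(-9 - 2) + 453) = (-198 + 14)*(-4*(-11) + 453) = -184*(44 + 453) = -184*497 = -91448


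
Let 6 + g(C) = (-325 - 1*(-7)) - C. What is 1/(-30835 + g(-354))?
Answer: -1/30805 ≈ -3.2462e-5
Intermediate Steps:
g(C) = -324 - C (g(C) = -6 + ((-325 - 1*(-7)) - C) = -6 + ((-325 + 7) - C) = -6 + (-318 - C) = -324 - C)
1/(-30835 + g(-354)) = 1/(-30835 + (-324 - 1*(-354))) = 1/(-30835 + (-324 + 354)) = 1/(-30835 + 30) = 1/(-30805) = -1/30805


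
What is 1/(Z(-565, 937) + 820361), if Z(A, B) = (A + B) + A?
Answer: 1/820168 ≈ 1.2193e-6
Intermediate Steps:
Z(A, B) = B + 2*A
1/(Z(-565, 937) + 820361) = 1/((937 + 2*(-565)) + 820361) = 1/((937 - 1130) + 820361) = 1/(-193 + 820361) = 1/820168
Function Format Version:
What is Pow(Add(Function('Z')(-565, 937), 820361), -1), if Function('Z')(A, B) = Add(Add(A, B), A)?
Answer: Rational(1, 820168) ≈ 1.2193e-6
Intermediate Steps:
Function('Z')(A, B) = Add(B, Mul(2, A))
Pow(Add(Function('Z')(-565, 937), 820361), -1) = Pow(Add(Add(937, Mul(2, -565)), 820361), -1) = Pow(Add(Add(937, -1130), 820361), -1) = Pow(Add(-193, 820361), -1) = Pow(820168, -1) = Rational(1, 820168)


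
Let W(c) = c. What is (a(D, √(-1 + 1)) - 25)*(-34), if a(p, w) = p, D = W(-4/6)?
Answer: 2618/3 ≈ 872.67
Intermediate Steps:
D = -⅔ (D = -4/6 = -4*⅙ = -⅔ ≈ -0.66667)
(a(D, √(-1 + 1)) - 25)*(-34) = (-⅔ - 25)*(-34) = -77/3*(-34) = 2618/3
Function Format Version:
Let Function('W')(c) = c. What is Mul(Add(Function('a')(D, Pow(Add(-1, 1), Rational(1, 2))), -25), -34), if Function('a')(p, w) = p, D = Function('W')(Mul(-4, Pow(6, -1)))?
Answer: Rational(2618, 3) ≈ 872.67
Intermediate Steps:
D = Rational(-2, 3) (D = Mul(-4, Pow(6, -1)) = Mul(-4, Rational(1, 6)) = Rational(-2, 3) ≈ -0.66667)
Mul(Add(Function('a')(D, Pow(Add(-1, 1), Rational(1, 2))), -25), -34) = Mul(Add(Rational(-2, 3), -25), -34) = Mul(Rational(-77, 3), -34) = Rational(2618, 3)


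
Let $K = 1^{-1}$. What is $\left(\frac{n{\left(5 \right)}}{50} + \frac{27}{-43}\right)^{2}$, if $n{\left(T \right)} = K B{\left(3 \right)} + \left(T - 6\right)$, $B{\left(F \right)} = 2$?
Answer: $\frac{1708249}{4622500} \approx 0.36955$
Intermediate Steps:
$K = 1$
$n{\left(T \right)} = -4 + T$ ($n{\left(T \right)} = 1 \cdot 2 + \left(T - 6\right) = 2 + \left(T - 6\right) = 2 + \left(-6 + T\right) = -4 + T$)
$\left(\frac{n{\left(5 \right)}}{50} + \frac{27}{-43}\right)^{2} = \left(\frac{-4 + 5}{50} + \frac{27}{-43}\right)^{2} = \left(1 \cdot \frac{1}{50} + 27 \left(- \frac{1}{43}\right)\right)^{2} = \left(\frac{1}{50} - \frac{27}{43}\right)^{2} = \left(- \frac{1307}{2150}\right)^{2} = \frac{1708249}{4622500}$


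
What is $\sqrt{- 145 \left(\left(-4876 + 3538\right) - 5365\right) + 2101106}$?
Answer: $3 \sqrt{341449} \approx 1753.0$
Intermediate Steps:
$\sqrt{- 145 \left(\left(-4876 + 3538\right) - 5365\right) + 2101106} = \sqrt{- 145 \left(-1338 - 5365\right) + 2101106} = \sqrt{\left(-145\right) \left(-6703\right) + 2101106} = \sqrt{971935 + 2101106} = \sqrt{3073041} = 3 \sqrt{341449}$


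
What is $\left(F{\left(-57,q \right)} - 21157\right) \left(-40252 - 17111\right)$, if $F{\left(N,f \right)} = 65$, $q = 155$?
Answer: $1209900396$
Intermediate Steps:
$\left(F{\left(-57,q \right)} - 21157\right) \left(-40252 - 17111\right) = \left(65 - 21157\right) \left(-40252 - 17111\right) = \left(-21092\right) \left(-57363\right) = 1209900396$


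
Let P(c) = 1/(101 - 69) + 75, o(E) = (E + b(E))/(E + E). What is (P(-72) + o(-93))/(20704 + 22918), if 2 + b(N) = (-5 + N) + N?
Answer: 227869/129819072 ≈ 0.0017553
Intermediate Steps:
b(N) = -7 + 2*N (b(N) = -2 + ((-5 + N) + N) = -2 + (-5 + 2*N) = -7 + 2*N)
o(E) = (-7 + 3*E)/(2*E) (o(E) = (E + (-7 + 2*E))/(E + E) = (-7 + 3*E)/((2*E)) = (-7 + 3*E)*(1/(2*E)) = (-7 + 3*E)/(2*E))
P(c) = 2401/32 (P(c) = 1/32 + 75 = 2401/32)
(P(-72) + o(-93))/(20704 + 22918) = (2401/32 + (½)*(-7 + 3*(-93))/(-93))/(20704 + 22918) = (2401/32 + (½)*(-1/93)*(-7 - 279))/43622 = (2401/32 + (½)*(-1/93)*(-286))*(1/43622) = (2401/32 + 143/93)*(1/43622) = (227869/2976)*(1/43622) = 227869/129819072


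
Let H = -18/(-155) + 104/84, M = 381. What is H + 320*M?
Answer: 396854008/3255 ≈ 1.2192e+5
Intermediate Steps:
H = 4408/3255 (H = -18*(-1/155) + 104*(1/84) = 18/155 + 26/21 = 4408/3255 ≈ 1.3542)
H + 320*M = 4408/3255 + 320*381 = 4408/3255 + 121920 = 396854008/3255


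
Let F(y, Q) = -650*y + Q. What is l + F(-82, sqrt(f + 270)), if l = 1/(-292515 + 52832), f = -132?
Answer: 12775103899/239683 + sqrt(138) ≈ 53312.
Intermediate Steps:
F(y, Q) = Q - 650*y
l = -1/239683 (l = 1/(-239683) = -1/239683 ≈ -4.1722e-6)
l + F(-82, sqrt(f + 270)) = -1/239683 + (sqrt(-132 + 270) - 650*(-82)) = -1/239683 + (sqrt(138) + 53300) = -1/239683 + (53300 + sqrt(138)) = 12775103899/239683 + sqrt(138)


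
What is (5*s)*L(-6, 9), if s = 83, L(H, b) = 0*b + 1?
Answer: 415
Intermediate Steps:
L(H, b) = 1 (L(H, b) = 0 + 1 = 1)
(5*s)*L(-6, 9) = (5*83)*1 = 415*1 = 415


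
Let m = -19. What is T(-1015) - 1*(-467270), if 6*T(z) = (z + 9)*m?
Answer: 1411367/3 ≈ 4.7046e+5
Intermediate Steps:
T(z) = -57/2 - 19*z/6 (T(z) = ((z + 9)*(-19))/6 = ((9 + z)*(-19))/6 = (-171 - 19*z)/6 = -57/2 - 19*z/6)
T(-1015) - 1*(-467270) = (-57/2 - 19/6*(-1015)) - 1*(-467270) = (-57/2 + 19285/6) + 467270 = 9557/3 + 467270 = 1411367/3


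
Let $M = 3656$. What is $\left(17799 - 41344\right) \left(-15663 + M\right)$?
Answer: $282704815$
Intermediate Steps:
$\left(17799 - 41344\right) \left(-15663 + M\right) = \left(17799 - 41344\right) \left(-15663 + 3656\right) = \left(-23545\right) \left(-12007\right) = 282704815$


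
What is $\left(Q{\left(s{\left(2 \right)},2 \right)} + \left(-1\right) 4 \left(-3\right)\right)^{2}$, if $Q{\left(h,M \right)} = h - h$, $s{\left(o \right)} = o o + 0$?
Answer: $144$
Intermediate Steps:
$s{\left(o \right)} = o^{2}$ ($s{\left(o \right)} = o^{2} + 0 = o^{2}$)
$Q{\left(h,M \right)} = 0$
$\left(Q{\left(s{\left(2 \right)},2 \right)} + \left(-1\right) 4 \left(-3\right)\right)^{2} = \left(0 + \left(-1\right) 4 \left(-3\right)\right)^{2} = \left(0 - -12\right)^{2} = \left(0 + 12\right)^{2} = 12^{2} = 144$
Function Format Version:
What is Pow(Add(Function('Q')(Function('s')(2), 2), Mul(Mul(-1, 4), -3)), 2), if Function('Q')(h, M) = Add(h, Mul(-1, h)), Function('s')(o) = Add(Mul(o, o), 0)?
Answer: 144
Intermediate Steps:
Function('s')(o) = Pow(o, 2) (Function('s')(o) = Add(Pow(o, 2), 0) = Pow(o, 2))
Function('Q')(h, M) = 0
Pow(Add(Function('Q')(Function('s')(2), 2), Mul(Mul(-1, 4), -3)), 2) = Pow(Add(0, Mul(Mul(-1, 4), -3)), 2) = Pow(Add(0, Mul(-4, -3)), 2) = Pow(Add(0, 12), 2) = Pow(12, 2) = 144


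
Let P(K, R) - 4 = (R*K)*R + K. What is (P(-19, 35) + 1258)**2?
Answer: 485409024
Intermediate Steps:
P(K, R) = 4 + K + K*R**2 (P(K, R) = 4 + ((R*K)*R + K) = 4 + ((K*R)*R + K) = 4 + (K*R**2 + K) = 4 + (K + K*R**2) = 4 + K + K*R**2)
(P(-19, 35) + 1258)**2 = ((4 - 19 - 19*35**2) + 1258)**2 = ((4 - 19 - 19*1225) + 1258)**2 = ((4 - 19 - 23275) + 1258)**2 = (-23290 + 1258)**2 = (-22032)**2 = 485409024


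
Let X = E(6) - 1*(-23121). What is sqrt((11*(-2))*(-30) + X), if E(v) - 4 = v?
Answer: sqrt(23791) ≈ 154.24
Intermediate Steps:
E(v) = 4 + v
X = 23131 (X = (4 + 6) - 1*(-23121) = 10 + 23121 = 23131)
sqrt((11*(-2))*(-30) + X) = sqrt((11*(-2))*(-30) + 23131) = sqrt(-22*(-30) + 23131) = sqrt(660 + 23131) = sqrt(23791)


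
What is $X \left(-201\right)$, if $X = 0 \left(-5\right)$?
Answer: $0$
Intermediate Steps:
$X = 0$
$X \left(-201\right) = 0 \left(-201\right) = 0$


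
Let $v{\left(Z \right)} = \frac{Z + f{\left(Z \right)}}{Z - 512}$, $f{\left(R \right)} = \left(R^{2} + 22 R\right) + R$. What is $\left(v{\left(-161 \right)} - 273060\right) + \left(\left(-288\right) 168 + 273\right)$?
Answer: $- \frac{216170140}{673} \approx -3.212 \cdot 10^{5}$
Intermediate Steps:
$f{\left(R \right)} = R^{2} + 23 R$
$v{\left(Z \right)} = \frac{Z + Z \left(23 + Z\right)}{-512 + Z}$ ($v{\left(Z \right)} = \frac{Z + Z \left(23 + Z\right)}{Z - 512} = \frac{Z + Z \left(23 + Z\right)}{-512 + Z}$)
$\left(v{\left(-161 \right)} - 273060\right) + \left(\left(-288\right) 168 + 273\right) = \left(- \frac{161 \left(24 - 161\right)}{-512 - 161} - 273060\right) + \left(\left(-288\right) 168 + 273\right) = \left(\left(-161\right) \frac{1}{-673} \left(-137\right) - 273060\right) + \left(-48384 + 273\right) = \left(\left(-161\right) \left(- \frac{1}{673}\right) \left(-137\right) - 273060\right) - 48111 = \left(- \frac{22057}{673} - 273060\right) - 48111 = - \frac{183791437}{673} - 48111 = - \frac{216170140}{673}$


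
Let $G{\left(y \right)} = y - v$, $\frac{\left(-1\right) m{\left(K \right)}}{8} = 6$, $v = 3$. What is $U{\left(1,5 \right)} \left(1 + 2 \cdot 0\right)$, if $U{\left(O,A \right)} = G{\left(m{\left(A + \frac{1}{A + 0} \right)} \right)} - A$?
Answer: $-56$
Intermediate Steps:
$m{\left(K \right)} = -48$ ($m{\left(K \right)} = \left(-8\right) 6 = -48$)
$G{\left(y \right)} = -3 + y$ ($G{\left(y \right)} = y - 3 = -3 + y$)
$U{\left(O,A \right)} = -51 - A$ ($U{\left(O,A \right)} = \left(-3 - 48\right) - A = -51 - A$)
$U{\left(1,5 \right)} \left(1 + 2 \cdot 0\right) = \left(-51 - 5\right) \left(1 + 2 \cdot 0\right) = \left(-51 - 5\right) \left(1 + 0\right) = \left(-56\right) 1 = -56$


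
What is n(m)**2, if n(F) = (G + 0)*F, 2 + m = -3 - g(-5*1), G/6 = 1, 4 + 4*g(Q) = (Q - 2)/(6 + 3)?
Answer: 18769/36 ≈ 521.36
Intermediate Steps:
g(Q) = -19/18 + Q/36 (g(Q) = -1 + ((Q - 2)/(6 + 3))/4 = -1 + ((-2 + Q)/9)/4 = -1 + ((-2 + Q)*(1/9))/4 = -1 + (-2/9 + Q/9)/4 = -1 + (-1/18 + Q/36) = -19/18 + Q/36)
G = 6 (G = 6*1 = 6)
m = -137/36 (m = -2 + (-3 - (-19/18 + (-5*1)/36)) = -2 + (-3 - (-19/18 + (1/36)*(-5))) = -2 + (-3 - (-19/18 - 5/36)) = -2 + (-3 - 1*(-43/36)) = -2 + (-3 + 43/36) = -2 - 65/36 = -137/36 ≈ -3.8056)
n(F) = 6*F (n(F) = (6 + 0)*F = 6*F)
n(m)**2 = (6*(-137/36))**2 = (-137/6)**2 = 18769/36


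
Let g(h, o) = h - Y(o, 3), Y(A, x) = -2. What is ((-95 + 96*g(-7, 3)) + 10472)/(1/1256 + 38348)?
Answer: 12430632/48165089 ≈ 0.25808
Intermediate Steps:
g(h, o) = 2 + h (g(h, o) = h - 1*(-2) = h + 2 = 2 + h)
((-95 + 96*g(-7, 3)) + 10472)/(1/1256 + 38348) = ((-95 + 96*(2 - 7)) + 10472)/(1/1256 + 38348) = ((-95 + 96*(-5)) + 10472)/(1/1256 + 38348) = ((-95 - 480) + 10472)/(48165089/1256) = (-575 + 10472)*(1256/48165089) = 9897*(1256/48165089) = 12430632/48165089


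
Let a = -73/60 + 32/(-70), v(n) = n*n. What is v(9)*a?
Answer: -18981/140 ≈ -135.58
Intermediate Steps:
v(n) = n²
a = -703/420 (a = -73*1/60 + 32*(-1/70) = -73/60 - 16/35 = -703/420 ≈ -1.6738)
v(9)*a = 9²*(-703/420) = 81*(-703/420) = -18981/140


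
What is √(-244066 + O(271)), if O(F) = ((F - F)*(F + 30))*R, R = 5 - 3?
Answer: I*√244066 ≈ 494.03*I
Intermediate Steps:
R = 2
O(F) = 0 (O(F) = ((F - F)*(F + 30))*2 = (0*(30 + F))*2 = 0*2 = 0)
√(-244066 + O(271)) = √(-244066 + 0) = √(-244066) = I*√244066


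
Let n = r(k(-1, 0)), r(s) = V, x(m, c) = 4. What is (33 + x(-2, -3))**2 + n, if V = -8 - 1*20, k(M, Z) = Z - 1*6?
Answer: 1341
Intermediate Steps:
k(M, Z) = -6 + Z (k(M, Z) = Z - 6 = -6 + Z)
V = -28 (V = -8 - 20 = -28)
r(s) = -28
n = -28
(33 + x(-2, -3))**2 + n = (33 + 4)**2 - 28 = 37**2 - 28 = 1369 - 28 = 1341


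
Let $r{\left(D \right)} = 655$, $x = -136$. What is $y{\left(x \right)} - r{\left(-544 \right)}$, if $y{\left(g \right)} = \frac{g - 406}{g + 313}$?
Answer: $- \frac{116477}{177} \approx -658.06$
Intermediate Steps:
$y{\left(g \right)} = \frac{-406 + g}{313 + g}$
$y{\left(x \right)} - r{\left(-544 \right)} = \frac{-406 - 136}{313 - 136} - 655 = \frac{1}{177} \left(-542\right) - 655 = - \frac{542}{177} - 655 = - \frac{116477}{177}$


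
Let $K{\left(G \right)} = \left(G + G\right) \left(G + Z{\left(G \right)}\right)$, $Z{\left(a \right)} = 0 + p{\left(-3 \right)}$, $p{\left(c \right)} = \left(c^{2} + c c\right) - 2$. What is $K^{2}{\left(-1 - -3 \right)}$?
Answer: $5184$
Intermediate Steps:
$p{\left(c \right)} = -2 + 2 c^{2}$ ($p{\left(c \right)} = \left(c^{2} + c^{2}\right) - 2 = 2 c^{2} - 2 = -2 + 2 c^{2}$)
$Z{\left(a \right)} = 16$ ($Z{\left(a \right)} = 0 - \left(2 - 2 \left(-3\right)^{2}\right) = 0 + \left(-2 + 2 \cdot 9\right) = 0 + \left(-2 + 18\right) = 0 + 16 = 16$)
$K{\left(G \right)} = 2 G \left(16 + G\right)$ ($K{\left(G \right)} = \left(G + G\right) \left(G + 16\right) = 2 G \left(16 + G\right)$)
$K^{2}{\left(-1 - -3 \right)} = \left(2 \left(-1 - -3\right) \left(16 - -2\right)\right)^{2} = \left(2 \left(-1 + 3\right) \left(16 + \left(-1 + 3\right)\right)\right)^{2} = \left(2 \cdot 2 \left(16 + 2\right)\right)^{2} = \left(2 \cdot 2 \cdot 18\right)^{2} = 72^{2} = 5184$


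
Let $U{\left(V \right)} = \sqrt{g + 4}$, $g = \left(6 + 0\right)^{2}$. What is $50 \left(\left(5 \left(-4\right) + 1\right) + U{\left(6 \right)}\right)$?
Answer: $-950 + 100 \sqrt{10} \approx -633.77$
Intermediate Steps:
$g = 36$ ($g = 6^{2} = 36$)
$U{\left(V \right)} = 2 \sqrt{10}$ ($U{\left(V \right)} = \sqrt{36 + 4} = \sqrt{40} = 2 \sqrt{10}$)
$50 \left(\left(5 \left(-4\right) + 1\right) + U{\left(6 \right)}\right) = 50 \left(\left(5 \left(-4\right) + 1\right) + 2 \sqrt{10}\right) = 50 \left(\left(-20 + 1\right) + 2 \sqrt{10}\right) = 50 \left(-19 + 2 \sqrt{10}\right) = -950 + 100 \sqrt{10}$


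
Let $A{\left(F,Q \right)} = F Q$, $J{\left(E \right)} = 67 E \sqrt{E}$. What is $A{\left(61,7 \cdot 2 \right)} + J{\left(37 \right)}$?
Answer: $854 + 2479 \sqrt{37} \approx 15933.0$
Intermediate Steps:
$J{\left(E \right)} = 67 E^{\frac{3}{2}}$
$A{\left(61,7 \cdot 2 \right)} + J{\left(37 \right)} = 61 \cdot 7 \cdot 2 + 67 \cdot 37^{\frac{3}{2}} = 61 \cdot 14 + 67 \cdot 37 \sqrt{37} = 854 + 2479 \sqrt{37}$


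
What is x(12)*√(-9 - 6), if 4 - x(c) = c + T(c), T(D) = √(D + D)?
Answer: 2*I*√15*(-4 - √6) ≈ -49.958*I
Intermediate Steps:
T(D) = √2*√D (T(D) = √(2*D) = √2*√D)
x(c) = 4 - c - √2*√c (x(c) = 4 - (c + √2*√c) = 4 + (-c - √2*√c) = 4 - c - √2*√c)
x(12)*√(-9 - 6) = (4 - 1*12 - √2*√12)*√(-9 - 6) = (4 - 12 - √2*2*√3)*√(-15) = (4 - 12 - 2*√6)*(I*√15) = (-8 - 2*√6)*(I*√15) = I*√15*(-8 - 2*√6)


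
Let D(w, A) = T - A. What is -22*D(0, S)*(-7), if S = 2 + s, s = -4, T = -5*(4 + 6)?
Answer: -7392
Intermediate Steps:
T = -50 (T = -5*10 = -50)
S = -2 (S = 2 - 4 = -2)
D(w, A) = -50 - A
-22*D(0, S)*(-7) = -22*(-50 - 1*(-2))*(-7) = -22*(-50 + 2)*(-7) = -22*(-48)*(-7) = 1056*(-7) = -7392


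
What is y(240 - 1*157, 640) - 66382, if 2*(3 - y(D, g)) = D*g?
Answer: -92939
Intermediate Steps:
y(D, g) = 3 - D*g/2
y(240 - 1*157, 640) - 66382 = (3 - ½*(240 - 1*157)*640) - 66382 = (3 - ½*(240 - 157)*640) - 66382 = (3 - ½*83*640) - 66382 = (3 - 26560) - 66382 = -26557 - 66382 = -92939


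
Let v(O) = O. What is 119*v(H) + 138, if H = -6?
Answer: -576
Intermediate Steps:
119*v(H) + 138 = 119*(-6) + 138 = -714 + 138 = -576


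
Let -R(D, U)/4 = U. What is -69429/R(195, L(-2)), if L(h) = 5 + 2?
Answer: 69429/28 ≈ 2479.6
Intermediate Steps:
L(h) = 7
R(D, U) = -4*U
-69429/R(195, L(-2)) = -69429/((-4*7)) = -69429/(-28) = -69429*(-1/28) = 69429/28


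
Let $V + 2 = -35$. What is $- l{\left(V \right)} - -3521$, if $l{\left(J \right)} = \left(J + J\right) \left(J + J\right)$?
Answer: $-1955$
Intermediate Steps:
$V = -37$ ($V = -2 - 35 = -37$)
$l{\left(J \right)} = 4 J^{2}$ ($l{\left(J \right)} = 2 J 2 J = 4 J^{2}$)
$- l{\left(V \right)} - -3521 = - 4 \left(-37\right)^{2} - -3521 = - 4 \cdot 1369 + 3521 = \left(-1\right) 5476 + 3521 = -5476 + 3521 = -1955$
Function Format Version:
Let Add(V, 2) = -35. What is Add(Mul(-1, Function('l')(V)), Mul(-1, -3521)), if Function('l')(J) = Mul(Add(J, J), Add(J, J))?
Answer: -1955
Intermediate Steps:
V = -37 (V = Add(-2, -35) = -37)
Function('l')(J) = Mul(4, Pow(J, 2)) (Function('l')(J) = Mul(Mul(2, J), Mul(2, J)) = Mul(4, Pow(J, 2)))
Add(Mul(-1, Function('l')(V)), Mul(-1, -3521)) = Add(Mul(-1, Mul(4, Pow(-37, 2))), Mul(-1, -3521)) = Add(Mul(-1, Mul(4, 1369)), 3521) = Add(Mul(-1, 5476), 3521) = Add(-5476, 3521) = -1955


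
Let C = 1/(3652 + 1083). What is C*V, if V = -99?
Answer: -99/4735 ≈ -0.020908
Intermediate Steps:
C = 1/4735 ≈ 0.00021119
C*V = (1/4735)*(-99) = -99/4735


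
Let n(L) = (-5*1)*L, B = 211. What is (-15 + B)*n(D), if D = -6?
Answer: 5880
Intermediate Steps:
n(L) = -5*L
(-15 + B)*n(D) = (-15 + 211)*(-5*(-6)) = 196*30 = 5880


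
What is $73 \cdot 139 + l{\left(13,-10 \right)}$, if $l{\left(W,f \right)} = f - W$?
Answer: $10124$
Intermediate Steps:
$73 \cdot 139 + l{\left(13,-10 \right)} = 73 \cdot 139 - 23 = 10147 - 23 = 10124$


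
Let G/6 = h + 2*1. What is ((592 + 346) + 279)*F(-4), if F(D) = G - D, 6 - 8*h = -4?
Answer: 57199/2 ≈ 28600.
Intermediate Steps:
h = 5/4 (h = ¾ - ⅛*(-4) = ¾ + ½ = 5/4 ≈ 1.2500)
G = 39/2 (G = 6*(5/4 + 2*1) = 6*(5/4 + 2) = 6*(13/4) = 39/2 ≈ 19.500)
F(D) = 39/2 - D
((592 + 346) + 279)*F(-4) = ((592 + 346) + 279)*(39/2 - 1*(-4)) = (938 + 279)*(39/2 + 4) = 1217*(47/2) = 57199/2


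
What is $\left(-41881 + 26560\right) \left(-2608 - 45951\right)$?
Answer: $743972439$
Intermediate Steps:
$\left(-41881 + 26560\right) \left(-2608 - 45951\right) = \left(-15321\right) \left(-48559\right) = 743972439$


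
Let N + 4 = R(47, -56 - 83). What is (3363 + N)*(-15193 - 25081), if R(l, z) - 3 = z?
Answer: -129803102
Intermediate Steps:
R(l, z) = 3 + z
N = -140 (N = -4 + (3 + (-56 - 83)) = -4 + (3 - 139) = -4 - 136 = -140)
(3363 + N)*(-15193 - 25081) = (3363 - 140)*(-15193 - 25081) = 3223*(-40274) = -129803102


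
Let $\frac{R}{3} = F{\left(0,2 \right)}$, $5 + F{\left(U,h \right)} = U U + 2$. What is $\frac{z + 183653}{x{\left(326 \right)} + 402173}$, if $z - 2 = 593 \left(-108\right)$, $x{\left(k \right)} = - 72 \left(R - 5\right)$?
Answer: $\frac{119611}{403181} \approx 0.29667$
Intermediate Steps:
$F{\left(U,h \right)} = -3 + U^{2}$ ($F{\left(U,h \right)} = -5 + \left(U U + 2\right) = -5 + \left(U^{2} + 2\right) = -5 + \left(2 + U^{2}\right) = -3 + U^{2}$)
$R = -9$ ($R = 3 \left(-3 + 0^{2}\right) = 3 \left(-3 + 0\right) = 3 \left(-3\right) = -9$)
$x{\left(k \right)} = 1008$ ($x{\left(k \right)} = - 72 \left(-9 - 5\right) = \left(-72\right) \left(-14\right) = 1008$)
$z = -64042$ ($z = 2 + 593 \left(-108\right) = 2 - 64044 = -64042$)
$\frac{z + 183653}{x{\left(326 \right)} + 402173} = \frac{-64042 + 183653}{1008 + 402173} = \frac{119611}{403181}$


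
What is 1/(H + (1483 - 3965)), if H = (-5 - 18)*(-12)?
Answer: -1/2206 ≈ -0.00045331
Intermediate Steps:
H = 276 (H = -23*(-12) = 276)
1/(H + (1483 - 3965)) = 1/(276 + (1483 - 3965)) = 1/(276 - 2482) = 1/(-2206) = -1/2206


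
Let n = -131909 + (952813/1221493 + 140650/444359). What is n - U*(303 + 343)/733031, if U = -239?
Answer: -4037142476569712939536/30605815252162969 ≈ -1.3191e+5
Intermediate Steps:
n = -71597157552134866/542781407987 (n = -131909 + (952813*(1/1221493) + 140650*(1/444359)) = -131909 + (952813/1221493 + 140650/444359) = -131909 + 595194022317/542781407987 = -71597157552134866/542781407987 ≈ -1.3191e+5)
n - U*(303 + 343)/733031 = -71597157552134866/542781407987 - (-239*(303 + 343))/733031 = -71597157552134866/542781407987 - (-239*646)/733031 = -71597157552134866/542781407987 - (-154394)/733031 = -71597157552134866/542781407987 - 1*(-154394/733031) = -71597157552134866/542781407987 + 154394/733031 = -4037142476569712939536/30605815252162969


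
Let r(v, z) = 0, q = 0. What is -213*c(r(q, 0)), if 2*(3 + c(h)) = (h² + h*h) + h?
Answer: 639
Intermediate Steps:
c(h) = -3 + h² + h/2 (c(h) = -3 + ((h² + h*h) + h)/2 = -3 + ((h² + h²) + h)/2 = -3 + (2*h² + h)/2 = -3 + (h + 2*h²)/2 = -3 + (h² + h/2) = -3 + h² + h/2)
-213*c(r(q, 0)) = -213*(-3 + 0² + (½)*0) = -213*(-3 + 0 + 0) = -213*(-3) = 639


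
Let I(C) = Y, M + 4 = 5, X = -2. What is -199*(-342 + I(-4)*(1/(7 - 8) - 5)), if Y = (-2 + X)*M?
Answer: 63282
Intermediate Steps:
M = 1 (M = -4 + 5 = 1)
Y = -4 (Y = (-2 - 2)*1 = -4*1 = -4)
I(C) = -4
-199*(-342 + I(-4)*(1/(7 - 8) - 5)) = -199*(-342 - 4*(1/(7 - 8) - 5)) = -199*(-342 - 4*(1/(-1) - 5)) = -199*(-342 - 4*(-1 - 5)) = -199*(-342 - 4*(-6)) = -199*(-342 + 24) = -199*(-318) = 63282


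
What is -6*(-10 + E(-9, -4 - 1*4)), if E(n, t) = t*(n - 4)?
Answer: -564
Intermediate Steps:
E(n, t) = t*(-4 + n)
-6*(-10 + E(-9, -4 - 1*4)) = -6*(-10 + (-4 - 1*4)*(-4 - 9)) = -6*(-10 + (-4 - 4)*(-13)) = -6*(-10 - 8*(-13)) = -6*(-10 + 104) = -6*94 = -564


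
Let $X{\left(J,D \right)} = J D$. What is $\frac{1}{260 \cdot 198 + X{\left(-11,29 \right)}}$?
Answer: $\frac{1}{51161} \approx 1.9546 \cdot 10^{-5}$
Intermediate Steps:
$X{\left(J,D \right)} = D J$
$\frac{1}{260 \cdot 198 + X{\left(-11,29 \right)}} = \frac{1}{260 \cdot 198 + 29 \left(-11\right)} = \frac{1}{51480 - 319} = \frac{1}{51161}$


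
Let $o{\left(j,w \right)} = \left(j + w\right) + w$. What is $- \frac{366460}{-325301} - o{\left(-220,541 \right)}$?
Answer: $- \frac{280043002}{325301} \approx -860.87$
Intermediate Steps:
$o{\left(j,w \right)} = j + 2 w$
$- \frac{366460}{-325301} - o{\left(-220,541 \right)} = - \frac{366460}{-325301} - \left(-220 + 2 \cdot 541\right) = \left(-366460\right) \left(- \frac{1}{325301}\right) - \left(-220 + 1082\right) = \frac{366460}{325301} - 862 = - \frac{280043002}{325301}$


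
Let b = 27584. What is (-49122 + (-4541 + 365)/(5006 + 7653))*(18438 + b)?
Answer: -28618300874628/12659 ≈ -2.2607e+9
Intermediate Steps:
(-49122 + (-4541 + 365)/(5006 + 7653))*(18438 + b) = (-49122 + (-4541 + 365)/(5006 + 7653))*(18438 + 27584) = (-49122 - 4176/12659)*46022 = -621839574/12659*46022 = -28618300874628/12659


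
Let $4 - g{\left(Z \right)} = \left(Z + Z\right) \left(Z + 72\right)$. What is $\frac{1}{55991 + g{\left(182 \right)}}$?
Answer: $- \frac{1}{36461} \approx -2.7427 \cdot 10^{-5}$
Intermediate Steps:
$g{\left(Z \right)} = 4 - 2 Z \left(72 + Z\right)$ ($g{\left(Z \right)} = 4 - \left(Z + Z\right) \left(Z + 72\right) = 4 - 2 Z \left(72 + Z\right)$)
$\frac{1}{55991 + g{\left(182 \right)}} = \frac{1}{55991 - \left(26204 + 66248\right)} = \frac{1}{55991 - 92452} = \frac{1}{-36461} = - \frac{1}{36461}$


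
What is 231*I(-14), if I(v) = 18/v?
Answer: -297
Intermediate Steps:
231*I(-14) = 231*(18/(-14)) = 231*(18*(-1/14)) = 231*(-9/7) = -297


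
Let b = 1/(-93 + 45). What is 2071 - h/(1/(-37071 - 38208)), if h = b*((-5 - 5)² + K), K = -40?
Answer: -368111/4 ≈ -92028.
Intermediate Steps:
b = -1/48 (b = 1/(-48) = -1/48 ≈ -0.020833)
h = -5/4 (h = -((-5 - 5)² - 40)/48 = -((-10)² - 40)/48 = -(100 - 40)/48 = -1/48*60 = -5/4 ≈ -1.2500)
2071 - h/(1/(-37071 - 38208)) = 2071 - (-5)/(4*(1/(-37071 - 38208))) = 2071 - (-5)/(4*(1/(-75279))) = 2071 - (-5)/(4*(-1/75279)) = 2071 - (-5)*(-75279)/4 = 2071 - 1*376395/4 = 2071 - 376395/4 = -368111/4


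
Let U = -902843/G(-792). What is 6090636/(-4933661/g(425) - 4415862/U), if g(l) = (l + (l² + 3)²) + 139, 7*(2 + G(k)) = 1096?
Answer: 1255865338864861117654128/155888048631755752871 ≈ 8056.2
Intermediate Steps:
G(k) = 1082/7 (G(k) = -2 + (⅐)*1096 = -2 + 1096/7 = 1082/7)
U = -6319901/1082 (U = -902843/1082/7 = -902843*7/1082 = -6319901/1082 ≈ -5840.9)
g(l) = 139 + l + (3 + l²)² (g(l) = (l + (3 + l²)²) + 139 = 139 + l + (3 + l²)²)
6090636/(-4933661/g(425) - 4415862/U) = 6090636/(-4933661/(139 + 425 + (3 + 425²)²) - 4415862/(-6319901/1082)) = 6090636/(-4933661/(139 + 425 + (3 + 180625)²) - 4415862*(-1082/6319901)) = 6090636/(-4933661/(139 + 425 + 180628²) + 4777962684/6319901) = 6090636/(-4933661/(139 + 425 + 32626474384) + 4777962684/6319901) = 6090636/(-4933661/32626474948 + 4777962684/6319901) = 6090636/(155888048631755752871/206196091650340148) = 6090636*(206196091650340148/155888048631755752871) = 1255865338864861117654128/155888048631755752871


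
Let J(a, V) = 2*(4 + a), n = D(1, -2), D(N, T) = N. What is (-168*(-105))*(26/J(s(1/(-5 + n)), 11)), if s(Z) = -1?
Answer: 76440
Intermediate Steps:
n = 1
J(a, V) = 8 + 2*a
(-168*(-105))*(26/J(s(1/(-5 + n)), 11)) = (-168*(-105))*(26/(8 + 2*(-1))) = 17640*(26/(8 - 2)) = 17640*(26/6) = 17640*(26*(⅙)) = 17640*(13/3) = 76440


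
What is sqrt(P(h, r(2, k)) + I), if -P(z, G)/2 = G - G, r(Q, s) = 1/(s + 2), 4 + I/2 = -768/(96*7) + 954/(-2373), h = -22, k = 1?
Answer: 2*I*sqrt(1734663)/791 ≈ 3.3301*I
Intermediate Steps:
I = -8772/791 (I = -8 + 2*(-768/(96*7) + 954/(-2373)) = -8 + 2*(-768/672 + 954*(-1/2373)) = -8 + 2*(-768*1/672 - 318/791) = -8 + 2*(-8/7 - 318/791) = -8 + 2*(-1222/791) = -8 - 2444/791 = -8772/791 ≈ -11.090)
r(Q, s) = 1/(2 + s)
P(z, G) = 0 (P(z, G) = -2*(G - G) = -2*0 = 0)
sqrt(P(h, r(2, k)) + I) = sqrt(0 - 8772/791) = sqrt(-8772/791) = 2*I*sqrt(1734663)/791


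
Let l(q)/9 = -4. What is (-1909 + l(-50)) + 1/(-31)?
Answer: -60296/31 ≈ -1945.0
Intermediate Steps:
l(q) = -36 (l(q) = 9*(-4) = -36)
(-1909 + l(-50)) + 1/(-31) = (-1909 - 36) + 1/(-31) = -1945 - 1/31 = -60296/31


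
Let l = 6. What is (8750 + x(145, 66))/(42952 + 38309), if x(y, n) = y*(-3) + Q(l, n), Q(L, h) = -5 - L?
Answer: 2768/27087 ≈ 0.10219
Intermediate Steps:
x(y, n) = -11 - 3*y (x(y, n) = y*(-3) + (-5 - 1*6) = -3*y + (-5 - 6) = -3*y - 11 = -11 - 3*y)
(8750 + x(145, 66))/(42952 + 38309) = (8750 + (-11 - 3*145))/(42952 + 38309) = (8750 + (-11 - 435))/81261 = (8750 - 446)*(1/81261) = 8304*(1/81261) = 2768/27087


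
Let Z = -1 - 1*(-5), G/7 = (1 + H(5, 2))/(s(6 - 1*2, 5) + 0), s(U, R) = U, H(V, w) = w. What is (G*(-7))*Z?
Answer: -147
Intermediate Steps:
G = 21/4 (G = 7*((1 + 2)/((6 - 1*2) + 0)) = 7*(3/((6 - 2) + 0)) = 7*(3/(4 + 0)) = 7*(3/4) = 21/4 ≈ 5.2500)
Z = 4 (Z = -1 + 5 = 4)
(G*(-7))*Z = ((21/4)*(-7))*4 = -147/4*4 = -147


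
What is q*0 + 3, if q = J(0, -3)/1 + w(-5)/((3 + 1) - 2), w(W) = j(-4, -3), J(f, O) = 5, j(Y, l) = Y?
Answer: 3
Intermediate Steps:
w(W) = -4
q = 3 (q = 5/1 - 4/((3 + 1) - 2) = 5*1 - 4/(4 - 2) = 5 - 4/2 = 5 - 4*½ = 5 - 2 = 3)
q*0 + 3 = 3*0 + 3 = 0 + 3 = 3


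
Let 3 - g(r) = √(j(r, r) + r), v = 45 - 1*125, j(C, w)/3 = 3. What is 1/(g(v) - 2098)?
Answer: I/(√71 - 2095*I) ≈ -0.00047732 + 1.9198e-6*I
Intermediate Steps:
j(C, w) = 9 (j(C, w) = 3*3 = 9)
v = -80 (v = 45 - 125 = -80)
g(r) = 3 - √(9 + r)
1/(g(v) - 2098) = 1/((3 - √(9 - 80)) - 2098) = 1/((3 - √(-71)) - 2098) = 1/((3 - I*√71) - 2098) = 1/(-2095 - I*√71)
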